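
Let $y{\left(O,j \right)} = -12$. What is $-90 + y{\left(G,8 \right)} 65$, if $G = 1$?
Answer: $-870$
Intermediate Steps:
$-90 + y{\left(G,8 \right)} 65 = -90 - 780 = -870$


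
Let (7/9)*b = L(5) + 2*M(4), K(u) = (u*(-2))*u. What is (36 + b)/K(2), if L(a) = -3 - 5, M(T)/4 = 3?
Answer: -99/14 ≈ -7.0714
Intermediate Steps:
K(u) = -2*u**2 (K(u) = (-2*u)*u = -2*u**2)
M(T) = 12 (M(T) = 4*3 = 12)
L(a) = -8
b = 144/7 (b = 9*(-8 + 2*12)/7 = 9*(-8 + 24)/7 = (9/7)*16 = 144/7 ≈ 20.571)
(36 + b)/K(2) = (36 + 144/7)/((-2*2**2)) = (396/7)/(-2*4) = (396/7)/(-8) = -1/8*396/7 = -99/14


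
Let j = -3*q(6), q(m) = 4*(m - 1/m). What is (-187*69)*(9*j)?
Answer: 8128890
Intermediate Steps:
q(m) = -4/m + 4*m
j = -70 (j = -3*(-4/6 + 4*6) = -3*(-4*1/6 + 24) = -3*(-2/3 + 24) = -3*70/3 = -70)
(-187*69)*(9*j) = (-187*69)*(9*(-70)) = -12903*(-630) = 8128890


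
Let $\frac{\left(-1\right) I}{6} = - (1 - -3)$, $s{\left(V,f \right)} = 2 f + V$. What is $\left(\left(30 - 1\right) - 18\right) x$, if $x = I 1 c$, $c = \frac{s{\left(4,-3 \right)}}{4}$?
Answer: $-132$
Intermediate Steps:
$s{\left(V,f \right)} = V + 2 f$
$I = 24$ ($I = - 6 \left(- (1 - -3)\right) = - 6 \left(- (1 + 3)\right) = - 6 \left(\left(-1\right) 4\right) = \left(-6\right) \left(-4\right) = 24$)
$c = - \frac{1}{2}$ ($c = \frac{4 + 2 \left(-3\right)}{4} = \left(4 - 6\right) \frac{1}{4} = \left(-2\right) \frac{1}{4} = - \frac{1}{2} \approx -0.5$)
$x = -12$ ($x = 24 \cdot 1 \left(- \frac{1}{2}\right) = 24 \left(- \frac{1}{2}\right) = -12$)
$\left(\left(30 - 1\right) - 18\right) x = \left(\left(30 - 1\right) - 18\right) \left(-12\right) = \left(29 - 18\right) \left(-12\right) = 11 \left(-12\right) = -132$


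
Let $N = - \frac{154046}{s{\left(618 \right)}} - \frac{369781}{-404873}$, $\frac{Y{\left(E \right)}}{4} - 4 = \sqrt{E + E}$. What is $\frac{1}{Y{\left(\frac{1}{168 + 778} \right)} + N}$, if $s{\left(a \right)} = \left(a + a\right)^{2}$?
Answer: $\frac{760579670814426350268735816}{12785708132329538487135283961} - \frac{382570531568794844561664 \sqrt{473}}{12785708132329538487135283961} \approx 0.058836$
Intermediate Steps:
$s{\left(a \right)} = 4 a^{2}$ ($s{\left(a \right)} = \left(2 a\right)^{2} = 4 a^{2}$)
$Y{\left(E \right)} = 16 + 4 \sqrt{2} \sqrt{E}$ ($Y{\left(E \right)} = 16 + 4 \sqrt{E + E} = 16 + 4 \sqrt{2 E} = 16 + 4 \sqrt{2} \sqrt{E}$)
$N = \frac{251271944209}{309261431304}$ ($N = - \frac{154046}{4 \cdot 618^{2}} - \frac{369781}{-404873} = - \frac{154046}{4 \cdot 381924} - - \frac{369781}{404873} = - \frac{154046}{1527696} + \frac{369781}{404873} = \left(-154046\right) \frac{1}{1527696} + \frac{369781}{404873} = - \frac{77023}{763848} + \frac{369781}{404873} = \frac{251271944209}{309261431304} \approx 0.81249$)
$\frac{1}{Y{\left(\frac{1}{168 + 778} \right)} + N} = \frac{1}{\left(16 + 4 \sqrt{2} \sqrt{\frac{1}{168 + 778}}\right) + \frac{251271944209}{309261431304}} = \frac{1}{\left(16 + 4 \sqrt{2} \sqrt{\frac{1}{946}}\right) + \frac{251271944209}{309261431304}} = \frac{1}{\left(16 + \frac{4 \sqrt{2}}{\sqrt{946}}\right) + \frac{251271944209}{309261431304}} = \frac{1}{\left(16 + 4 \sqrt{2} \frac{\sqrt{946}}{946}\right) + \frac{251271944209}{309261431304}} = \frac{1}{\left(16 + \frac{4 \sqrt{473}}{473}\right) + \frac{251271944209}{309261431304}} = \frac{1}{\frac{5199454845073}{309261431304} + \frac{4 \sqrt{473}}{473}}$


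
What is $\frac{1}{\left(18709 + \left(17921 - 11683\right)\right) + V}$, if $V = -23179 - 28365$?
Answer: $- \frac{1}{26597} \approx -3.7598 \cdot 10^{-5}$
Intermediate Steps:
$V = -51544$ ($V = -23179 - 28365 = -51544$)
$\frac{1}{\left(18709 + \left(17921 - 11683\right)\right) + V} = \frac{1}{\left(18709 + \left(17921 - 11683\right)\right) - 51544} = \frac{1}{\left(18709 + 6238\right) - 51544} = \frac{1}{24947 - 51544} = \frac{1}{-26597} = - \frac{1}{26597}$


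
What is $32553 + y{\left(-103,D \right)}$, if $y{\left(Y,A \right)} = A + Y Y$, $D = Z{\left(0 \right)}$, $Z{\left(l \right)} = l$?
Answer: $43162$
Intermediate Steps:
$D = 0$
$y{\left(Y,A \right)} = A + Y^{2}$
$32553 + y{\left(-103,D \right)} = 32553 + \left(0 + \left(-103\right)^{2}\right) = 32553 + \left(0 + 10609\right) = 32553 + 10609 = 43162$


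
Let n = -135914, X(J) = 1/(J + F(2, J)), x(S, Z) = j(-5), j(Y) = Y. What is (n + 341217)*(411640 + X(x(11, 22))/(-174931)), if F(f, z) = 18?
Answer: 192186552441347457/2274103 ≈ 8.4511e+10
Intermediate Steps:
x(S, Z) = -5
X(J) = 1/(18 + J) (X(J) = 1/(J + 18) = 1/(18 + J))
(n + 341217)*(411640 + X(x(11, 22))/(-174931)) = (-135914 + 341217)*(411640 + 1/((18 - 5)*(-174931))) = 205303*(411640 - 1/174931/13) = 205303*(411640 + (1/13)*(-1/174931)) = 205303*(411640 - 1/2274103) = 205303*(936111758919/2274103) = 192186552441347457/2274103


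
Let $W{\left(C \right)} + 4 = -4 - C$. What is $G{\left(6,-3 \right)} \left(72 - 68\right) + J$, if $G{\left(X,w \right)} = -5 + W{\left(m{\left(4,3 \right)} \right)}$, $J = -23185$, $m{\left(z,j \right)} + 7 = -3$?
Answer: $-23197$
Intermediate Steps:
$m{\left(z,j \right)} = -10$ ($m{\left(z,j \right)} = -7 - 3 = -10$)
$W{\left(C \right)} = -8 - C$ ($W{\left(C \right)} = -4 - \left(4 + C\right) = -8 - C$)
$G{\left(X,w \right)} = -3$ ($G{\left(X,w \right)} = -5 - -2 = -5 + \left(-8 + 10\right) = -5 + 2 = -3$)
$G{\left(6,-3 \right)} \left(72 - 68\right) + J = - 3 \left(72 - 68\right) - 23185 = \left(-3\right) 4 - 23185 = -12 - 23185 = -23197$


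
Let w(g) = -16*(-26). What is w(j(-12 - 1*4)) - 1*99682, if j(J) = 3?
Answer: -99266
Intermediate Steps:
w(g) = 416
w(j(-12 - 1*4)) - 1*99682 = 416 - 1*99682 = 416 - 99682 = -99266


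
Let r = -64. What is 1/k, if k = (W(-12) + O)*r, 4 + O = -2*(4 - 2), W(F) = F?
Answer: 1/1280 ≈ 0.00078125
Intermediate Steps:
O = -8 (O = -4 - 2*(4 - 2) = -4 - 2*2 = -4 - 4 = -8)
k = 1280 (k = (-12 - 8)*(-64) = -20*(-64) = 1280)
1/k = 1/1280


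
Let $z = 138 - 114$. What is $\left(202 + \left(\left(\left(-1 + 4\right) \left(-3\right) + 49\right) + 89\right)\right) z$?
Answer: $7944$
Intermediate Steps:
$z = 24$
$\left(202 + \left(\left(\left(-1 + 4\right) \left(-3\right) + 49\right) + 89\right)\right) z = \left(202 + \left(\left(\left(-1 + 4\right) \left(-3\right) + 49\right) + 89\right)\right) 24 = \left(202 + \left(\left(3 \left(-3\right) + 49\right) + 89\right)\right) 24 = \left(202 + \left(\left(-9 + 49\right) + 89\right)\right) 24 = \left(202 + \left(40 + 89\right)\right) 24 = \left(202 + 129\right) 24 = 331 \cdot 24 = 7944$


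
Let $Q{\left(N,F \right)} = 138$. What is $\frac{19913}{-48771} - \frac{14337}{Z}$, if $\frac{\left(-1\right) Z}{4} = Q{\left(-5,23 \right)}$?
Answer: $\frac{229412617}{8973864} \approx 25.565$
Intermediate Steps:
$Z = -552$ ($Z = \left(-4\right) 138 = -552$)
$\frac{19913}{-48771} - \frac{14337}{Z} = \frac{19913}{-48771} - \frac{14337}{-552} = 19913 \left(- \frac{1}{48771}\right) - - \frac{4779}{184} = - \frac{19913}{48771} + \frac{4779}{184} = \frac{229412617}{8973864}$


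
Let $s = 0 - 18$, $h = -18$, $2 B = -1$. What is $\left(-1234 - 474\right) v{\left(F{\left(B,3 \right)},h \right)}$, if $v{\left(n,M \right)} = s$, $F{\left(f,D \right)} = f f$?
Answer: $30744$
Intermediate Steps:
$B = - \frac{1}{2}$ ($B = \frac{1}{2} \left(-1\right) = - \frac{1}{2} \approx -0.5$)
$F{\left(f,D \right)} = f^{2}$
$s = -18$
$v{\left(n,M \right)} = -18$
$\left(-1234 - 474\right) v{\left(F{\left(B,3 \right)},h \right)} = \left(-1234 - 474\right) \left(-18\right) = \left(-1708\right) \left(-18\right) = 30744$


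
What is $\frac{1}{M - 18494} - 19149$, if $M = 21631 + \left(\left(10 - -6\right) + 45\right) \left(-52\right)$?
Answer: $- \frac{670216}{35} \approx -19149.0$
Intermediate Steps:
$M = 18459$ ($M = 21631 + \left(\left(10 + 6\right) + 45\right) \left(-52\right) = 21631 + \left(16 + 45\right) \left(-52\right) = 21631 + 61 \left(-52\right) = 21631 - 3172 = 18459$)
$\frac{1}{M - 18494} - 19149 = \frac{1}{18459 - 18494} - 19149 = \frac{1}{-35} - 19149 = - \frac{1}{35} - 19149 = - \frac{670216}{35}$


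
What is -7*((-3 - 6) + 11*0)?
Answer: 63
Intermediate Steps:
-7*((-3 - 6) + 11*0) = -7*(-9 + 0) = -7*(-9) = 63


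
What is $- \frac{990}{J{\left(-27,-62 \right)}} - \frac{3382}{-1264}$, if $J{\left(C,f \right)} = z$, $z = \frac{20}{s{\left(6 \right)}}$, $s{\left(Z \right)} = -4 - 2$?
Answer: $\frac{189395}{632} \approx 299.68$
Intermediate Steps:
$s{\left(Z \right)} = -6$ ($s{\left(Z \right)} = -4 - 2 = -6$)
$z = - \frac{10}{3}$ ($z = \frac{20}{-6} = 20 \left(- \frac{1}{6}\right) = - \frac{10}{3} \approx -3.3333$)
$J{\left(C,f \right)} = - \frac{10}{3}$
$- \frac{990}{J{\left(-27,-62 \right)}} - \frac{3382}{-1264} = - \frac{990}{- \frac{10}{3}} - \frac{3382}{-1264} = \left(-990\right) \left(- \frac{3}{10}\right) - - \frac{1691}{632} = 297 + \frac{1691}{632} = \frac{189395}{632}$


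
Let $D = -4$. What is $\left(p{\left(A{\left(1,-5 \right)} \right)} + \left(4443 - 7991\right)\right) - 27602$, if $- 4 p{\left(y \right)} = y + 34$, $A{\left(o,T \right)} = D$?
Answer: $- \frac{62315}{2} \approx -31158.0$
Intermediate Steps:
$A{\left(o,T \right)} = -4$
$p{\left(y \right)} = - \frac{17}{2} - \frac{y}{4}$ ($p{\left(y \right)} = - \frac{y + 34}{4} = - \frac{34 + y}{4} = - \frac{17}{2} - \frac{y}{4}$)
$\left(p{\left(A{\left(1,-5 \right)} \right)} + \left(4443 - 7991\right)\right) - 27602 = \left(\left(- \frac{17}{2} - -1\right) + \left(4443 - 7991\right)\right) - 27602 = \left(\left(- \frac{17}{2} + 1\right) - 3548\right) - 27602 = \left(- \frac{15}{2} - 3548\right) - 27602 = - \frac{7111}{2} - 27602 = - \frac{62315}{2}$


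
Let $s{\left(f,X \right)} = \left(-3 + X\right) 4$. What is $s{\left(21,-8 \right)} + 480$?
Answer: $436$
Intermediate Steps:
$s{\left(f,X \right)} = -12 + 4 X$
$s{\left(21,-8 \right)} + 480 = \left(-12 + 4 \left(-8\right)\right) + 480 = \left(-12 - 32\right) + 480 = -44 + 480 = 436$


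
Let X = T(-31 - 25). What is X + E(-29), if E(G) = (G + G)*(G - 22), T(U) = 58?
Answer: 3016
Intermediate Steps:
X = 58
E(G) = 2*G*(-22 + G) (E(G) = (2*G)*(-22 + G) = 2*G*(-22 + G))
X + E(-29) = 58 + 2*(-29)*(-22 - 29) = 58 + 2*(-29)*(-51) = 58 + 2958 = 3016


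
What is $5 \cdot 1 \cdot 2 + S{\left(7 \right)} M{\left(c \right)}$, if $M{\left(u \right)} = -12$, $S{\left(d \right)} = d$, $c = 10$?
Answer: $-74$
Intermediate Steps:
$5 \cdot 1 \cdot 2 + S{\left(7 \right)} M{\left(c \right)} = 5 \cdot 1 \cdot 2 + 7 \left(-12\right) = 5 \cdot 2 - 84 = 10 - 84 = -74$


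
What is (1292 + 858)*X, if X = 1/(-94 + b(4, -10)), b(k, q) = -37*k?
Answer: -1075/121 ≈ -8.8843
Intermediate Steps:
X = -1/242 (X = 1/(-94 - 37*4) = 1/(-94 - 148) = 1/(-242) = -1/242 ≈ -0.0041322)
(1292 + 858)*X = (1292 + 858)*(-1/242) = 2150*(-1/242) = -1075/121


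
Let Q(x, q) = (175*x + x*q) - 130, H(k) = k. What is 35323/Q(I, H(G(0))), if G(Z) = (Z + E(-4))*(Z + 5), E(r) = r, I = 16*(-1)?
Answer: -35323/2610 ≈ -13.534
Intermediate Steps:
I = -16
G(Z) = (-4 + Z)*(5 + Z) (G(Z) = (Z - 4)*(Z + 5) = (-4 + Z)*(5 + Z))
Q(x, q) = -130 + 175*x + q*x (Q(x, q) = (175*x + q*x) - 130 = -130 + 175*x + q*x)
35323/Q(I, H(G(0))) = 35323/(-130 + 175*(-16) + (-20 + 0 + 0²)*(-16)) = 35323/(-130 - 2800 + (-20 + 0 + 0)*(-16)) = 35323/(-130 - 2800 - 20*(-16)) = 35323/(-130 - 2800 + 320) = 35323/(-2610) = 35323*(-1/2610) = -35323/2610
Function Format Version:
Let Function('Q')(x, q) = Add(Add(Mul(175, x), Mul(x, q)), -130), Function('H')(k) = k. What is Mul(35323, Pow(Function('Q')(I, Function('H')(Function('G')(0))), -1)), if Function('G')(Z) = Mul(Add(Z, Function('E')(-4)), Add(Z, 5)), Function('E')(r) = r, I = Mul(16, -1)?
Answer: Rational(-35323, 2610) ≈ -13.534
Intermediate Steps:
I = -16
Function('G')(Z) = Mul(Add(-4, Z), Add(5, Z)) (Function('G')(Z) = Mul(Add(Z, -4), Add(Z, 5)) = Mul(Add(-4, Z), Add(5, Z)))
Function('Q')(x, q) = Add(-130, Mul(175, x), Mul(q, x)) (Function('Q')(x, q) = Add(Add(Mul(175, x), Mul(q, x)), -130) = Add(-130, Mul(175, x), Mul(q, x)))
Mul(35323, Pow(Function('Q')(I, Function('H')(Function('G')(0))), -1)) = Mul(35323, Pow(Add(-130, Mul(175, -16), Mul(Add(-20, 0, Pow(0, 2)), -16)), -1)) = Mul(35323, Pow(Add(-130, -2800, Mul(Add(-20, 0, 0), -16)), -1)) = Mul(35323, Pow(Add(-130, -2800, Mul(-20, -16)), -1)) = Mul(35323, Pow(Add(-130, -2800, 320), -1)) = Mul(35323, Pow(-2610, -1)) = Mul(35323, Rational(-1, 2610)) = Rational(-35323, 2610)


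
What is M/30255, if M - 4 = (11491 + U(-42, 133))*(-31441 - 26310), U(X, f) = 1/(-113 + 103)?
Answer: -6636109619/302550 ≈ -21934.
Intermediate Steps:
U(X, f) = -⅒ (U(X, f) = 1/(-10) = -⅒)
M = -6636109619/10 (M = 4 + (11491 - ⅒)*(-31441 - 26310) = 4 + (114909/10)*(-57751) = 4 - 6636109659/10 = -6636109619/10 ≈ -6.6361e+8)
M/30255 = -6636109619/10/30255 = -6636109619/10*1/30255 = -6636109619/302550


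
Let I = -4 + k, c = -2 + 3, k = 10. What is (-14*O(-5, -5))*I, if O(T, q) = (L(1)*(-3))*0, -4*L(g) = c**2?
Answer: 0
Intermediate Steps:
c = 1
L(g) = -1/4 (L(g) = -1/4*1**2 = -1/4*1 = -1/4)
O(T, q) = 0 (O(T, q) = -1/4*(-3)*0 = (3/4)*0 = 0)
I = 6 (I = -4 + 10 = 6)
(-14*O(-5, -5))*I = -14*0*6 = 0*6 = 0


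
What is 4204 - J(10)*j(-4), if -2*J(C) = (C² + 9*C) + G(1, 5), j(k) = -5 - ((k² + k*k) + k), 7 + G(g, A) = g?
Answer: 1168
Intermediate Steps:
G(g, A) = -7 + g
j(k) = -5 - k - 2*k² (j(k) = -5 - ((k² + k²) + k) = -5 - (2*k² + k) = -5 - (k + 2*k²) = -5 + (-k - 2*k²) = -5 - k - 2*k²)
J(C) = 3 - 9*C/2 - C²/2 (J(C) = -((C² + 9*C) + (-7 + 1))/2 = -((C² + 9*C) - 6)/2 = -(-6 + C² + 9*C)/2 = 3 - 9*C/2 - C²/2)
4204 - J(10)*j(-4) = 4204 - (3 - 9/2*10 - ½*10²)*(-5 - 1*(-4) - 2*(-4)²) = 4204 - (3 - 45 - ½*100)*(-5 + 4 - 2*16) = 4204 - (3 - 45 - 50)*(-5 + 4 - 32) = 4204 - (-92)*(-33) = 4204 - 1*3036 = 4204 - 3036 = 1168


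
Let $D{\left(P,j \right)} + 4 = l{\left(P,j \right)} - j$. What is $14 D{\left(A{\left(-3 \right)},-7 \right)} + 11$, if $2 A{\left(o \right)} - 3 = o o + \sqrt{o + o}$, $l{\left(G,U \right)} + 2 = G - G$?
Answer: $25$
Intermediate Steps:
$l{\left(G,U \right)} = -2$ ($l{\left(G,U \right)} = -2 + \left(G - G\right) = -2 + 0 = -2$)
$A{\left(o \right)} = \frac{3}{2} + \frac{o^{2}}{2} + \frac{\sqrt{2} \sqrt{o}}{2}$ ($A{\left(o \right)} = \frac{3}{2} + \frac{o o + \sqrt{o + o}}{2} = \frac{3}{2} + \frac{o^{2} + \sqrt{2 o}}{2} = \frac{3}{2} + \frac{o^{2} + \sqrt{2} \sqrt{o}}{2} = \frac{3}{2} + \left(\frac{o^{2}}{2} + \frac{\sqrt{2} \sqrt{o}}{2}\right) = \frac{3}{2} + \frac{o^{2}}{2} + \frac{\sqrt{2} \sqrt{o}}{2}$)
$D{\left(P,j \right)} = -6 - j$ ($D{\left(P,j \right)} = -4 - \left(2 + j\right) = -6 - j$)
$14 D{\left(A{\left(-3 \right)},-7 \right)} + 11 = 14 \left(-6 - -7\right) + 11 = 14 \left(-6 + 7\right) + 11 = 14 \cdot 1 + 11 = 14 + 11 = 25$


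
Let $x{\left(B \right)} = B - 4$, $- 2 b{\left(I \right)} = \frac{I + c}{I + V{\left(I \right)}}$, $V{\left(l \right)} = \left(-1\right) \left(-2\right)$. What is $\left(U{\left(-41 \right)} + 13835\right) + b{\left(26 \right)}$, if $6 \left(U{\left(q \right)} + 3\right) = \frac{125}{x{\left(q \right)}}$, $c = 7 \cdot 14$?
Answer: $\frac{2613742}{189} \approx 13829.0$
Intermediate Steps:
$c = 98$
$V{\left(l \right)} = 2$
$b{\left(I \right)} = - \frac{98 + I}{2 \left(2 + I\right)}$ ($b{\left(I \right)} = - \frac{\left(I + 98\right) \frac{1}{I + 2}}{2} = - \frac{\left(98 + I\right) \frac{1}{2 + I}}{2} = - \frac{\frac{1}{2 + I} \left(98 + I\right)}{2} = - \frac{98 + I}{2 \left(2 + I\right)}$)
$x{\left(B \right)} = -4 + B$ ($x{\left(B \right)} = B - 4 = -4 + B$)
$U{\left(q \right)} = -3 + \frac{125}{6 \left(-4 + q\right)}$ ($U{\left(q \right)} = -3 + \frac{125 \frac{1}{-4 + q}}{6} = -3 + \frac{125}{6 \left(-4 + q\right)}$)
$\left(U{\left(-41 \right)} + 13835\right) + b{\left(26 \right)} = \left(\frac{197 - -738}{6 \left(-4 - 41\right)} + 13835\right) + \frac{-98 - 26}{2 \left(2 + 26\right)} = \left(\frac{197 + 738}{6 \left(-45\right)} + 13835\right) + \frac{-98 - 26}{2 \cdot 28} = \left(\frac{1}{6} \left(- \frac{1}{45}\right) 935 + 13835\right) + \frac{1}{2} \cdot \frac{1}{28} \left(-124\right) = \left(- \frac{187}{54} + 13835\right) - \frac{31}{14} = \frac{746903}{54} - \frac{31}{14} = \frac{2613742}{189}$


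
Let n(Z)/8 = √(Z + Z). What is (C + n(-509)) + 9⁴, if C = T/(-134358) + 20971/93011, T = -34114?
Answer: 40998655642045/6248385969 + 8*I*√1018 ≈ 6561.5 + 255.25*I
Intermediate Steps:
C = 2995299436/6248385969 (C = -34114/(-134358) + 20971/93011 = -34114*(-1/134358) + 20971*(1/93011) = 17057/67179 + 20971/93011 = 2995299436/6248385969 ≈ 0.47937)
n(Z) = 8*√2*√Z (n(Z) = 8*√(Z + Z) = 8*√(2*Z) = 8*(√2*√Z) = 8*√2*√Z)
(C + n(-509)) + 9⁴ = (2995299436/6248385969 + 8*√2*√(-509)) + 9⁴ = (2995299436/6248385969 + 8*√2*(I*√509)) + 6561 = (2995299436/6248385969 + 8*I*√1018) + 6561 = 40998655642045/6248385969 + 8*I*√1018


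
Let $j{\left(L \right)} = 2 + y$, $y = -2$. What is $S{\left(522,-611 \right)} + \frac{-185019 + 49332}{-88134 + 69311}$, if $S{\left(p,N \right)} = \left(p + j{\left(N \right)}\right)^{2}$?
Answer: $\frac{5129102019}{18823} \approx 2.7249 \cdot 10^{5}$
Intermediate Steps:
$j{\left(L \right)} = 0$ ($j{\left(L \right)} = 2 - 2 = 0$)
$S{\left(p,N \right)} = p^{2}$ ($S{\left(p,N \right)} = \left(p + 0\right)^{2} = p^{2}$)
$S{\left(522,-611 \right)} + \frac{-185019 + 49332}{-88134 + 69311} = 522^{2} + \frac{-185019 + 49332}{-88134 + 69311} = 272484 - \frac{135687}{-18823} = 272484 - - \frac{135687}{18823} = 272484 + \frac{135687}{18823} = \frac{5129102019}{18823}$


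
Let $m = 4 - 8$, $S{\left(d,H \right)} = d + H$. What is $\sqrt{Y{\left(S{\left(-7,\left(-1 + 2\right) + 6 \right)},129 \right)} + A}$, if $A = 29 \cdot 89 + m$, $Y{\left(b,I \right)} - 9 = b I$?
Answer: $\sqrt{2586} \approx 50.853$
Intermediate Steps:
$S{\left(d,H \right)} = H + d$
$m = -4$ ($m = 4 - 8 = -4$)
$Y{\left(b,I \right)} = 9 + I b$ ($Y{\left(b,I \right)} = 9 + b I = 9 + I b$)
$A = 2577$ ($A = 29 \cdot 89 - 4 = 2581 - 4 = 2577$)
$\sqrt{Y{\left(S{\left(-7,\left(-1 + 2\right) + 6 \right)},129 \right)} + A} = \sqrt{\left(9 + 129 \left(\left(\left(-1 + 2\right) + 6\right) - 7\right)\right) + 2577} = \sqrt{\left(9 + 129 \left(\left(1 + 6\right) - 7\right)\right) + 2577} = \sqrt{\left(9 + 129 \left(7 - 7\right)\right) + 2577} = \sqrt{\left(9 + 129 \cdot 0\right) + 2577} = \sqrt{\left(9 + 0\right) + 2577} = \sqrt{9 + 2577} = \sqrt{2586}$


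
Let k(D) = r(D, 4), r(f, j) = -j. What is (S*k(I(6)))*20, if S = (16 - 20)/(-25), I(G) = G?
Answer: -64/5 ≈ -12.800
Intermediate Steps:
S = 4/25 (S = -4*(-1/25) = 4/25 ≈ 0.16000)
k(D) = -4 (k(D) = -1*4 = -4)
(S*k(I(6)))*20 = ((4/25)*(-4))*20 = -16/25*20 = -64/5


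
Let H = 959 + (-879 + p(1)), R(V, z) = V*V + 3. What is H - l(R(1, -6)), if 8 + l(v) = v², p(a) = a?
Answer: 73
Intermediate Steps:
R(V, z) = 3 + V² (R(V, z) = V² + 3 = 3 + V²)
l(v) = -8 + v²
H = 81 (H = 959 + (-879 + 1) = 959 - 878 = 81)
H - l(R(1, -6)) = 81 - (-8 + (3 + 1²)²) = 81 - (-8 + (3 + 1)²) = 81 - (-8 + 4²) = 81 - (-8 + 16) = 81 - 1*8 = 81 - 8 = 73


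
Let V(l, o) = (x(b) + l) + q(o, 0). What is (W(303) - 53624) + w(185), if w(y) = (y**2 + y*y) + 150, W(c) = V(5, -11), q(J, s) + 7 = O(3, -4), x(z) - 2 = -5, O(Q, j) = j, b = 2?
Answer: 14967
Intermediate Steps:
x(z) = -3 (x(z) = 2 - 5 = -3)
q(J, s) = -11 (q(J, s) = -7 - 4 = -11)
V(l, o) = -14 + l (V(l, o) = (-3 + l) - 11 = -14 + l)
W(c) = -9 (W(c) = -14 + 5 = -9)
w(y) = 150 + 2*y**2 (w(y) = (y**2 + y**2) + 150 = 2*y**2 + 150 = 150 + 2*y**2)
(W(303) - 53624) + w(185) = (-9 - 53624) + (150 + 2*185**2) = -53633 + (150 + 2*34225) = -53633 + (150 + 68450) = -53633 + 68600 = 14967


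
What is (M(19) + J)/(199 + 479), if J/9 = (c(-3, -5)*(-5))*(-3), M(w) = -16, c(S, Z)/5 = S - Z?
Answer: 667/339 ≈ 1.9676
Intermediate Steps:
c(S, Z) = -5*Z + 5*S (c(S, Z) = 5*(S - Z) = -5*Z + 5*S)
J = 1350 (J = 9*(((-5*(-5) + 5*(-3))*(-5))*(-3)) = 9*(((25 - 15)*(-5))*(-3)) = 9*((10*(-5))*(-3)) = 9*(-50*(-3)) = 9*150 = 1350)
(M(19) + J)/(199 + 479) = (-16 + 1350)/(199 + 479) = 1334/678 = 1334*(1/678) = 667/339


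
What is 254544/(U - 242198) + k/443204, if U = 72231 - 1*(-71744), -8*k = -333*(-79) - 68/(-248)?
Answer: -18705468844823/7197427313344 ≈ -2.5989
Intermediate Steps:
k = -1631051/496 (k = -(-333*(-79) - 68/(-248))/8 = -(26307 - 68*(-1/248))/8 = -(26307 + 17/62)/8 = -1/8*1631051/62 = -1631051/496 ≈ -3288.4)
U = 143975 (U = 72231 + 71744 = 143975)
254544/(U - 242198) + k/443204 = 254544/(143975 - 242198) - 1631051/496/443204 = 254544/(-98223) - 1631051/496*1/443204 = 254544*(-1/98223) - 1631051/219829184 = -84848/32741 - 1631051/219829184 = -18705468844823/7197427313344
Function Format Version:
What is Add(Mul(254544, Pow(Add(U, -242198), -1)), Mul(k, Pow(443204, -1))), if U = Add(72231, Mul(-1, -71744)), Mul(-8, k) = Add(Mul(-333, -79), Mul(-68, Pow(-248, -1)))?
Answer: Rational(-18705468844823, 7197427313344) ≈ -2.5989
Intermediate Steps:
k = Rational(-1631051, 496) (k = Mul(Rational(-1, 8), Add(Mul(-333, -79), Mul(-68, Pow(-248, -1)))) = Mul(Rational(-1, 8), Add(26307, Mul(-68, Rational(-1, 248)))) = Mul(Rational(-1, 8), Add(26307, Rational(17, 62))) = Mul(Rational(-1, 8), Rational(1631051, 62)) = Rational(-1631051, 496) ≈ -3288.4)
U = 143975 (U = Add(72231, 71744) = 143975)
Add(Mul(254544, Pow(Add(U, -242198), -1)), Mul(k, Pow(443204, -1))) = Add(Mul(254544, Pow(Add(143975, -242198), -1)), Mul(Rational(-1631051, 496), Pow(443204, -1))) = Add(Mul(254544, Pow(-98223, -1)), Mul(Rational(-1631051, 496), Rational(1, 443204))) = Add(Mul(254544, Rational(-1, 98223)), Rational(-1631051, 219829184)) = Add(Rational(-84848, 32741), Rational(-1631051, 219829184)) = Rational(-18705468844823, 7197427313344)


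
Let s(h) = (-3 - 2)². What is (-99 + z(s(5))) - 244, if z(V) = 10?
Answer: -333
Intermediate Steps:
s(h) = 25 (s(h) = (-5)² = 25)
(-99 + z(s(5))) - 244 = (-99 + 10) - 244 = -89 - 244 = -333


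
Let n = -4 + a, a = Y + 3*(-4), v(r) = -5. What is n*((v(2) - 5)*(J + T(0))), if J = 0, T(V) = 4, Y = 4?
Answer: 480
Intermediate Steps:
a = -8 (a = 4 + 3*(-4) = 4 - 12 = -8)
n = -12 (n = -4 - 8 = -12)
n*((v(2) - 5)*(J + T(0))) = -12*(-5 - 5)*(0 + 4) = -(-120)*4 = -12*(-40) = 480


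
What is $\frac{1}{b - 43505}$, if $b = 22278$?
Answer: $- \frac{1}{21227} \approx -4.711 \cdot 10^{-5}$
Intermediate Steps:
$\frac{1}{b - 43505} = \frac{1}{22278 - 43505} = \frac{1}{-21227} = - \frac{1}{21227}$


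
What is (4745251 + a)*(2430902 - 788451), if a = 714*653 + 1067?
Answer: 8561374384560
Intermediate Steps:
a = 467309 (a = 466242 + 1067 = 467309)
(4745251 + a)*(2430902 - 788451) = (4745251 + 467309)*(2430902 - 788451) = 5212560*1642451 = 8561374384560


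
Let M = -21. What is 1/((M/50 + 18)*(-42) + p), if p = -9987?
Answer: -25/268134 ≈ -9.3237e-5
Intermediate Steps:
1/((M/50 + 18)*(-42) + p) = 1/((-21/50 + 18)*(-42) - 9987) = 1/((879/50)*(-42) - 9987) = 1/(-18459/25 - 9987) = 1/(-268134/25) = -25/268134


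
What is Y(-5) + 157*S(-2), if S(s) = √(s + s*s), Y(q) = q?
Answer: -5 + 157*√2 ≈ 217.03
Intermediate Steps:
S(s) = √(s + s²)
Y(-5) + 157*S(-2) = -5 + 157*√(-2*(1 - 2)) = -5 + 157*√(-2*(-1)) = -5 + 157*√2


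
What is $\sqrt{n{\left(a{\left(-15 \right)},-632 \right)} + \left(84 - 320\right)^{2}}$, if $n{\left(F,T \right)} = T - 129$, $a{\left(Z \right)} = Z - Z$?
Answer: $\sqrt{54935} \approx 234.38$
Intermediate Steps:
$a{\left(Z \right)} = 0$
$n{\left(F,T \right)} = -129 + T$ ($n{\left(F,T \right)} = T - 129 = -129 + T$)
$\sqrt{n{\left(a{\left(-15 \right)},-632 \right)} + \left(84 - 320\right)^{2}} = \sqrt{\left(-129 - 632\right) + \left(84 - 320\right)^{2}} = \sqrt{-761 + \left(-236\right)^{2}} = \sqrt{-761 + 55696} = \sqrt{54935}$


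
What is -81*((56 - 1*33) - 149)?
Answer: 10206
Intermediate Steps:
-81*((56 - 1*33) - 149) = -81*((56 - 33) - 149) = -81*(23 - 149) = -81*(-126) = 10206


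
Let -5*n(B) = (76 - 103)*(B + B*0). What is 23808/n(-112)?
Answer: -2480/63 ≈ -39.365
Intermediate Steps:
n(B) = 27*B/5 (n(B) = -(76 - 103)*(B + B*0)/5 = -(-27)*(B + 0)/5 = -(-27)*B/5 = 27*B/5)
23808/n(-112) = 23808/(((27/5)*(-112))) = 23808/(-3024/5) = 23808*(-5/3024) = -2480/63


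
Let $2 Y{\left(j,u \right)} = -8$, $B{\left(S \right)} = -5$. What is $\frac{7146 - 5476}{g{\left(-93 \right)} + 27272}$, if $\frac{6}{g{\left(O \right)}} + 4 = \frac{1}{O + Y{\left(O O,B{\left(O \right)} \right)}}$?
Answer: $\frac{324815}{5304113} \approx 0.061238$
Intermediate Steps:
$Y{\left(j,u \right)} = -4$ ($Y{\left(j,u \right)} = \frac{1}{2} \left(-8\right) = -4$)
$g{\left(O \right)} = \frac{6}{-4 + \frac{1}{-4 + O}}$ ($g{\left(O \right)} = \frac{6}{-4 + \frac{1}{O - 4}} = \frac{6}{-4 + \frac{1}{-4 + O}}$)
$\frac{7146 - 5476}{g{\left(-93 \right)} + 27272} = \frac{7146 - 5476}{\frac{6 \left(4 - -93\right)}{-17 + 4 \left(-93\right)} + 27272} = \frac{1670}{\frac{6 \left(4 + 93\right)}{-17 - 372} + 27272} = \frac{1670}{6 \frac{1}{-389} \cdot 97 + 27272} = \frac{1670}{6 \left(- \frac{1}{389}\right) 97 + 27272} = \frac{1670}{- \frac{582}{389} + 27272} = \frac{1670}{\frac{10608226}{389}} = 1670 \cdot \frac{389}{10608226} = \frac{324815}{5304113}$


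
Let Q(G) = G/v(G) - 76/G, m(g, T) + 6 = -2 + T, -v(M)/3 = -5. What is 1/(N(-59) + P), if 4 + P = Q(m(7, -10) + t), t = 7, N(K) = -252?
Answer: -165/41221 ≈ -0.0040028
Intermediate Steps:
v(M) = 15 (v(M) = -3*(-5) = 15)
m(g, T) = -8 + T (m(g, T) = -6 + (-2 + T) = -8 + T)
Q(G) = -76/G + G/15 (Q(G) = G/15 - 76/G = -76/G + G/15)
P = 359/165 (P = -4 + (-76/((-8 - 10) + 7) + ((-8 - 10) + 7)/15) = -4 + (-76/(-18 + 7) + (-18 + 7)/15) = -4 + (-76/(-11) + (1/15)*(-11)) = -4 + (-76*(-1/11) - 11/15) = -4 + (76/11 - 11/15) = -4 + 1019/165 = 359/165 ≈ 2.1758)
1/(N(-59) + P) = 1/(-252 + 359/165) = 1/(-41221/165) = -165/41221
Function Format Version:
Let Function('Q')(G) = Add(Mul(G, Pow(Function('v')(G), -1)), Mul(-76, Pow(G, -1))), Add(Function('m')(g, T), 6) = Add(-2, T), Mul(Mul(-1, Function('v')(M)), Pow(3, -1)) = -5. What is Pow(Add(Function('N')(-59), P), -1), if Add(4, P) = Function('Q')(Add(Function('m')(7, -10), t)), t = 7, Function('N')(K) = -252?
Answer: Rational(-165, 41221) ≈ -0.0040028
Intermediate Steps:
Function('v')(M) = 15 (Function('v')(M) = Mul(-3, -5) = 15)
Function('m')(g, T) = Add(-8, T) (Function('m')(g, T) = Add(-6, Add(-2, T)) = Add(-8, T))
Function('Q')(G) = Add(Mul(-76, Pow(G, -1)), Mul(Rational(1, 15), G)) (Function('Q')(G) = Add(Mul(G, Pow(15, -1)), Mul(-76, Pow(G, -1))) = Add(Mul(G, Rational(1, 15)), Mul(-76, Pow(G, -1))) = Add(Mul(Rational(1, 15), G), Mul(-76, Pow(G, -1))) = Add(Mul(-76, Pow(G, -1)), Mul(Rational(1, 15), G)))
P = Rational(359, 165) (P = Add(-4, Add(Mul(-76, Pow(Add(Add(-8, -10), 7), -1)), Mul(Rational(1, 15), Add(Add(-8, -10), 7)))) = Add(-4, Add(Mul(-76, Pow(Add(-18, 7), -1)), Mul(Rational(1, 15), Add(-18, 7)))) = Add(-4, Add(Mul(-76, Pow(-11, -1)), Mul(Rational(1, 15), -11))) = Add(-4, Add(Mul(-76, Rational(-1, 11)), Rational(-11, 15))) = Add(-4, Add(Rational(76, 11), Rational(-11, 15))) = Add(-4, Rational(1019, 165)) = Rational(359, 165) ≈ 2.1758)
Pow(Add(Function('N')(-59), P), -1) = Pow(Add(-252, Rational(359, 165)), -1) = Pow(Rational(-41221, 165), -1) = Rational(-165, 41221)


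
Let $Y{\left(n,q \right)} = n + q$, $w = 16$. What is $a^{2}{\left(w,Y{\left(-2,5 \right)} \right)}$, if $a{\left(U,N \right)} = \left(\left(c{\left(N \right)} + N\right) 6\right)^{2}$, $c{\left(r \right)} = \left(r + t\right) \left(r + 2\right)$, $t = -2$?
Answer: $5308416$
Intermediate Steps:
$c{\left(r \right)} = \left(-2 + r\right) \left(2 + r\right)$ ($c{\left(r \right)} = \left(r - 2\right) \left(r + 2\right) = \left(-2 + r\right) \left(2 + r\right)$)
$a{\left(U,N \right)} = \left(-24 + 6 N + 6 N^{2}\right)^{2}$ ($a{\left(U,N \right)} = \left(\left(\left(-4 + N^{2}\right) + N\right) 6\right)^{2} = \left(\left(-4 + N + N^{2}\right) 6\right)^{2} = \left(-24 + 6 N + 6 N^{2}\right)^{2}$)
$a^{2}{\left(w,Y{\left(-2,5 \right)} \right)} = \left(36 \left(-4 + \left(-2 + 5\right) + \left(-2 + 5\right)^{2}\right)^{2}\right)^{2} = \left(36 \left(-4 + 3 + 3^{2}\right)^{2}\right)^{2} = \left(36 \left(-4 + 3 + 9\right)^{2}\right)^{2} = \left(36 \cdot 8^{2}\right)^{2} = \left(36 \cdot 64\right)^{2} = 2304^{2} = 5308416$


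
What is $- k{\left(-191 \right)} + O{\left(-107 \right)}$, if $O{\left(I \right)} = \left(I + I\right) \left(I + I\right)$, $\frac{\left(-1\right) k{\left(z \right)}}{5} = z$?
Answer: $44841$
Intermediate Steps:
$k{\left(z \right)} = - 5 z$
$O{\left(I \right)} = 4 I^{2}$ ($O{\left(I \right)} = 2 I 2 I = 4 I^{2}$)
$- k{\left(-191 \right)} + O{\left(-107 \right)} = - \left(-5\right) \left(-191\right) + 4 \left(-107\right)^{2} = \left(-1\right) 955 + 4 \cdot 11449 = -955 + 45796 = 44841$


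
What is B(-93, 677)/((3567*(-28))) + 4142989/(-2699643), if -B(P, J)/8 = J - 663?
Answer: -1640804799/1069958509 ≈ -1.5335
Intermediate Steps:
B(P, J) = 5304 - 8*J (B(P, J) = -8*(J - 663) = -8*(-663 + J) = 5304 - 8*J)
B(-93, 677)/((3567*(-28))) + 4142989/(-2699643) = (5304 - 8*677)/((3567*(-28))) + 4142989/(-2699643) = (5304 - 5416)/(-99876) + 4142989*(-1/2699643) = -112*(-1/99876) - 4142989/2699643 = 4/3567 - 4142989/2699643 = -1640804799/1069958509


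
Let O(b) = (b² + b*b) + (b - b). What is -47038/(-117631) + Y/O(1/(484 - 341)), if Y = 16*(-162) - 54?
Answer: -3182392202999/117631 ≈ -2.7054e+7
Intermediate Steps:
Y = -2646 (Y = -2592 - 54 = -2646)
O(b) = 2*b² (O(b) = (b² + b²) + 0 = 2*b² + 0 = 2*b²)
-47038/(-117631) + Y/O(1/(484 - 341)) = -47038/(-117631) - 2646*(484 - 341)²/2 = -47038*(-1/117631) - 2646/(2*(1/143)²) = 47038/117631 - 2646/(2*(1/143)²) = 47038/117631 - 2646/(2*(1/20449)) = 47038/117631 - 2646/2/20449 = 47038/117631 - 2646*20449/2 = 47038/117631 - 27054027 = -3182392202999/117631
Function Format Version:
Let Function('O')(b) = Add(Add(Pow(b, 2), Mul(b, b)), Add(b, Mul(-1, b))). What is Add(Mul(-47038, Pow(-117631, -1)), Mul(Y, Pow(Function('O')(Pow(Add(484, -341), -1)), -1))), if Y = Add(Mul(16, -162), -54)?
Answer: Rational(-3182392202999, 117631) ≈ -2.7054e+7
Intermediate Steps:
Y = -2646 (Y = Add(-2592, -54) = -2646)
Function('O')(b) = Mul(2, Pow(b, 2)) (Function('O')(b) = Add(Add(Pow(b, 2), Pow(b, 2)), 0) = Add(Mul(2, Pow(b, 2)), 0) = Mul(2, Pow(b, 2)))
Add(Mul(-47038, Pow(-117631, -1)), Mul(Y, Pow(Function('O')(Pow(Add(484, -341), -1)), -1))) = Add(Mul(-47038, Pow(-117631, -1)), Mul(-2646, Pow(Mul(2, Pow(Pow(Add(484, -341), -1), 2)), -1))) = Add(Mul(-47038, Rational(-1, 117631)), Mul(-2646, Pow(Mul(2, Pow(Pow(143, -1), 2)), -1))) = Add(Rational(47038, 117631), Mul(-2646, Pow(Mul(2, Pow(Rational(1, 143), 2)), -1))) = Add(Rational(47038, 117631), Mul(-2646, Pow(Mul(2, Rational(1, 20449)), -1))) = Add(Rational(47038, 117631), Mul(-2646, Pow(Rational(2, 20449), -1))) = Add(Rational(47038, 117631), Mul(-2646, Rational(20449, 2))) = Add(Rational(47038, 117631), -27054027) = Rational(-3182392202999, 117631)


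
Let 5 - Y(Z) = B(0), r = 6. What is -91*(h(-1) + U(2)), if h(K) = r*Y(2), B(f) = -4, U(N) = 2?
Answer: -5096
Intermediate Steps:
Y(Z) = 9 (Y(Z) = 5 - 1*(-4) = 5 + 4 = 9)
h(K) = 54 (h(K) = 6*9 = 54)
-91*(h(-1) + U(2)) = -91*(54 + 2) = -91*56 = -5096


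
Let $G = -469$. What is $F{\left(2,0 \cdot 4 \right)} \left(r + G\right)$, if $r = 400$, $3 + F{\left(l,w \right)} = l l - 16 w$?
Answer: $-69$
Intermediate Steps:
$F{\left(l,w \right)} = -3 + l^{2} - 16 w$ ($F{\left(l,w \right)} = -3 + \left(l l - 16 w\right) = -3 + \left(l^{2} - 16 w\right) = -3 + l^{2} - 16 w$)
$F{\left(2,0 \cdot 4 \right)} \left(r + G\right) = \left(-3 + 2^{2} - 16 \cdot 0 \cdot 4\right) \left(400 - 469\right) = \left(-3 + 4 - 0\right) \left(-69\right) = \left(-3 + 4 + 0\right) \left(-69\right) = 1 \left(-69\right) = -69$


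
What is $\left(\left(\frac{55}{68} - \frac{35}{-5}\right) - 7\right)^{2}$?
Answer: $\frac{3025}{4624} \approx 0.6542$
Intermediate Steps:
$\left(\left(\frac{55}{68} - \frac{35}{-5}\right) - 7\right)^{2} = \left(\left(55 \cdot \frac{1}{68} - -7\right) - 7\right)^{2} = \left(\left(\frac{55}{68} + 7\right) - 7\right)^{2} = \left(\frac{531}{68} - 7\right)^{2} = \left(\frac{55}{68}\right)^{2} = \frac{3025}{4624}$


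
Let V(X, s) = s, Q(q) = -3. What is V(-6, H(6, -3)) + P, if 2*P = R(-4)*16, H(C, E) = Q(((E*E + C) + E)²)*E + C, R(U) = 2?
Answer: 31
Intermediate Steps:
H(C, E) = C - 3*E (H(C, E) = -3*E + C = C - 3*E)
P = 16 (P = (2*16)/2 = (½)*32 = 16)
V(-6, H(6, -3)) + P = (6 - 3*(-3)) + 16 = (6 + 9) + 16 = 15 + 16 = 31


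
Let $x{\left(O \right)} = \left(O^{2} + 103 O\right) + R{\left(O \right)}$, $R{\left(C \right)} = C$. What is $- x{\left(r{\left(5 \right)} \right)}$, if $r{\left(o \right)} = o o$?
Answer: $-3225$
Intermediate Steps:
$r{\left(o \right)} = o^{2}$
$x{\left(O \right)} = O^{2} + 104 O$ ($x{\left(O \right)} = \left(O^{2} + 103 O\right) + O = O^{2} + 104 O$)
$- x{\left(r{\left(5 \right)} \right)} = - 5^{2} \left(104 + 5^{2}\right) = - 25 \left(104 + 25\right) = - 25 \cdot 129 = \left(-1\right) 3225 = -3225$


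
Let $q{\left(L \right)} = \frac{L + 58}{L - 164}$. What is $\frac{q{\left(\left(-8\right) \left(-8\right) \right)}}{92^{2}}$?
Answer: $- \frac{61}{423200} \approx -0.00014414$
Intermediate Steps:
$q{\left(L \right)} = \frac{58 + L}{-164 + L}$
$\frac{q{\left(\left(-8\right) \left(-8\right) \right)}}{92^{2}} = \frac{\frac{1}{-164 - -64} \left(58 - -64\right)}{92^{2}} = \frac{\frac{1}{-164 + 64} \left(58 + 64\right)}{8464} = \frac{1}{-100} \cdot 122 \cdot \frac{1}{8464} = \left(- \frac{1}{100}\right) 122 \cdot \frac{1}{8464} = \left(- \frac{61}{50}\right) \frac{1}{8464} = - \frac{61}{423200}$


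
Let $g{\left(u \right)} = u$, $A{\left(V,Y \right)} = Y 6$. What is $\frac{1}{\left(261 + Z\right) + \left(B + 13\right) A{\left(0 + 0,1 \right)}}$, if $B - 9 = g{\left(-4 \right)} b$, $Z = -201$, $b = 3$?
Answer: $\frac{1}{120} \approx 0.0083333$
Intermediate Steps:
$A{\left(V,Y \right)} = 6 Y$
$B = -3$ ($B = 9 - 12 = -3$)
$\frac{1}{\left(261 + Z\right) + \left(B + 13\right) A{\left(0 + 0,1 \right)}} = \frac{1}{\left(261 - 201\right) + \left(-3 + 13\right) 6 \cdot 1} = \frac{1}{60 + 10 \cdot 6} = \frac{1}{60 + 60} = \frac{1}{120}$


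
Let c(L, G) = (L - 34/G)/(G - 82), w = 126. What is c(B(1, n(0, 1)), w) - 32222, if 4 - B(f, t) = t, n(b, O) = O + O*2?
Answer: -44659669/1386 ≈ -32222.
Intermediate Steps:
n(b, O) = 3*O (n(b, O) = O + 2*O = 3*O)
B(f, t) = 4 - t
c(L, G) = (L - 34/G)/(-82 + G)
c(B(1, n(0, 1)), w) - 32222 = (-34 + 126*(4 - 3))/(126*(-82 + 126)) - 32222 = (1/126)*(-34 + 126*(4 - 1*3))/44 - 32222 = (1/126)*(1/44)*(-34 + 126*(4 - 3)) - 32222 = (1/126)*(1/44)*(-34 + 126*1) - 32222 = (1/126)*(1/44)*(-34 + 126) - 32222 = (1/126)*(1/44)*92 - 32222 = 23/1386 - 32222 = -44659669/1386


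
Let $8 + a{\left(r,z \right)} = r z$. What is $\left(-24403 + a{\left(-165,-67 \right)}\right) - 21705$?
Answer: $-35061$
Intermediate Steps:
$a{\left(r,z \right)} = -8 + r z$
$\left(-24403 + a{\left(-165,-67 \right)}\right) - 21705 = \left(-24403 - -11047\right) - 21705 = \left(-24403 + \left(-8 + 11055\right)\right) - 21705 = \left(-24403 + 11047\right) - 21705 = -13356 - 21705 = -35061$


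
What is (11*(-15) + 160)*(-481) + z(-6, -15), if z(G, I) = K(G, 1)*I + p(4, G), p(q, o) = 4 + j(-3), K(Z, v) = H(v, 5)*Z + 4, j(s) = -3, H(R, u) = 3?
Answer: 2616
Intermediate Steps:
K(Z, v) = 4 + 3*Z (K(Z, v) = 3*Z + 4 = 4 + 3*Z)
p(q, o) = 1 (p(q, o) = 4 - 3 = 1)
z(G, I) = 1 + I*(4 + 3*G) (z(G, I) = (4 + 3*G)*I + 1 = I*(4 + 3*G) + 1 = 1 + I*(4 + 3*G))
(11*(-15) + 160)*(-481) + z(-6, -15) = (11*(-15) + 160)*(-481) + (1 - 15*(4 + 3*(-6))) = (-165 + 160)*(-481) + (1 - 15*(4 - 18)) = -5*(-481) + (1 - 15*(-14)) = 2405 + (1 + 210) = 2405 + 211 = 2616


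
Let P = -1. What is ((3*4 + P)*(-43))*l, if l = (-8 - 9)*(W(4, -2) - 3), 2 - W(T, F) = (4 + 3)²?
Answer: -402050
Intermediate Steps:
W(T, F) = -47 (W(T, F) = 2 - (4 + 3)² = 2 - 1*7² = 2 - 1*49 = 2 - 49 = -47)
l = 850 (l = (-8 - 9)*(-47 - 3) = -17*(-50) = 850)
((3*4 + P)*(-43))*l = ((3*4 - 1)*(-43))*850 = ((12 - 1)*(-43))*850 = (11*(-43))*850 = -473*850 = -402050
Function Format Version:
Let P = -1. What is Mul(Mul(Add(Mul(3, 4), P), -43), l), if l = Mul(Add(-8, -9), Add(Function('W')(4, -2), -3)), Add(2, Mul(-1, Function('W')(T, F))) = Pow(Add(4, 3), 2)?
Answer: -402050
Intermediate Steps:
Function('W')(T, F) = -47 (Function('W')(T, F) = Add(2, Mul(-1, Pow(Add(4, 3), 2))) = Add(2, Mul(-1, Pow(7, 2))) = Add(2, Mul(-1, 49)) = Add(2, -49) = -47)
l = 850 (l = Mul(Add(-8, -9), Add(-47, -3)) = Mul(-17, -50) = 850)
Mul(Mul(Add(Mul(3, 4), P), -43), l) = Mul(Mul(Add(Mul(3, 4), -1), -43), 850) = Mul(Mul(Add(12, -1), -43), 850) = Mul(Mul(11, -43), 850) = Mul(-473, 850) = -402050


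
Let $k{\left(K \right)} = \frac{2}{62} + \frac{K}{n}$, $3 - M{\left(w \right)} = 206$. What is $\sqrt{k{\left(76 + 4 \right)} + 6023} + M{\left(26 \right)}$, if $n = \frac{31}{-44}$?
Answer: $-203 + \frac{11 \sqrt{46934}}{31} \approx -126.13$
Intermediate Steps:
$n = - \frac{31}{44}$ ($n = 31 \left(- \frac{1}{44}\right) = - \frac{31}{44} \approx -0.70455$)
$M{\left(w \right)} = -203$ ($M{\left(w \right)} = 3 - 206 = -203$)
$k{\left(K \right)} = \frac{1}{31} - \frac{44 K}{31}$ ($k{\left(K \right)} = \frac{2}{62} + \frac{K}{- \frac{31}{44}} = 2 \cdot \frac{1}{62} + K \left(- \frac{44}{31}\right) = \frac{1}{31} - \frac{44 K}{31}$)
$\sqrt{k{\left(76 + 4 \right)} + 6023} + M{\left(26 \right)} = \sqrt{\left(\frac{1}{31} - \frac{44 \left(76 + 4\right)}{31}\right) + 6023} - 203 = \sqrt{\left(\frac{1}{31} - \frac{3520}{31}\right) + 6023} - 203 = \sqrt{- \frac{3519}{31} + 6023} - 203 = \sqrt{\frac{183194}{31}} - 203 = \frac{11 \sqrt{46934}}{31} - 203 = -203 + \frac{11 \sqrt{46934}}{31}$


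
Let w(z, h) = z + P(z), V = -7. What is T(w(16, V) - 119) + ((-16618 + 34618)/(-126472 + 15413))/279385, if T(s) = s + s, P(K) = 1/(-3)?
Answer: -3847499131460/18616931229 ≈ -206.67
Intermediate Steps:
P(K) = -1/3
w(z, h) = -1/3 + z (w(z, h) = z - 1/3 = -1/3 + z)
T(s) = 2*s
T(w(16, V) - 119) + ((-16618 + 34618)/(-126472 + 15413))/279385 = 2*((-1/3 + 16) - 119) + ((-16618 + 34618)/(-126472 + 15413))/279385 = 2*(47/3 - 119) + (18000/(-111059))*(1/279385) = 2*(-310/3) + (18000*(-1/111059))*(1/279385) = -620/3 - 18000/111059*1/279385 = -620/3 - 3600/6205643743 = -3847499131460/18616931229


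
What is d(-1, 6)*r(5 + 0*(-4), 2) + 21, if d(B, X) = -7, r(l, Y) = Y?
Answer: 7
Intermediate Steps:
d(-1, 6)*r(5 + 0*(-4), 2) + 21 = -7*2 + 21 = -14 + 21 = 7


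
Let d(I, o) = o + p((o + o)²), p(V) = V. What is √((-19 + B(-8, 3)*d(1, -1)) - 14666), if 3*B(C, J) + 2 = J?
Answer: 2*I*√3671 ≈ 121.18*I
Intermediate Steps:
B(C, J) = -⅔ + J/3
d(I, o) = o + 4*o² (d(I, o) = o + (o + o)² = o + (2*o)² = o + 4*o²)
√((-19 + B(-8, 3)*d(1, -1)) - 14666) = √((-19 + (-⅔ + (⅓)*3)*(-(1 + 4*(-1)))) - 14666) = √((-19 + (-⅔ + 1)*(-(1 - 4))) - 14666) = √((-19 + (-1*(-3))/3) - 14666) = √((-19 + (⅓)*3) - 14666) = √((-19 + 1) - 14666) = √(-18 - 14666) = √(-14684) = 2*I*√3671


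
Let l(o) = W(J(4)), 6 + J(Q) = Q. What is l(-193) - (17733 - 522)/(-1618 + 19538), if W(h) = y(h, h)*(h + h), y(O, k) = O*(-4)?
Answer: -590651/17920 ≈ -32.960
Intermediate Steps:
y(O, k) = -4*O
J(Q) = -6 + Q
W(h) = -8*h² (W(h) = (-4*h)*(h + h) = (-4*h)*(2*h) = -8*h²)
l(o) = -32 (l(o) = -8*(-6 + 4)² = -8*(-2)² = -8*4 = -32)
l(-193) - (17733 - 522)/(-1618 + 19538) = -32 - (17733 - 522)/(-1618 + 19538) = -32 - 17211/17920 = -590651/17920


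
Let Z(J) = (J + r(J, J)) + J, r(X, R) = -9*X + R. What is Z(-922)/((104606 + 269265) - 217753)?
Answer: 2766/78059 ≈ 0.035435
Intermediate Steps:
r(X, R) = R - 9*X
Z(J) = -6*J (Z(J) = (J + (J - 9*J)) + J = (J - 8*J) + J = -7*J + J = -6*J)
Z(-922)/((104606 + 269265) - 217753) = (-6*(-922))/((104606 + 269265) - 217753) = 5532/(373871 - 217753) = 5532/156118 = 5532*(1/156118) = 2766/78059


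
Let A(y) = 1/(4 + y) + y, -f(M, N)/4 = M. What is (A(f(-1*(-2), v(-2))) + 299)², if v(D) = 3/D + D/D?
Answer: 1352569/16 ≈ 84536.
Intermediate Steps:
v(D) = 1 + 3/D (v(D) = 3/D + 1 = 1 + 3/D)
f(M, N) = -4*M
A(y) = y + 1/(4 + y)
(A(f(-1*(-2), v(-2))) + 299)² = ((1 + (-(-4)*(-2))² + 4*(-(-4)*(-2)))/(4 - (-4)*(-2)) + 299)² = ((1 + (-4*2)² + 4*(-4*2))/(4 - 4*2) + 299)² = ((1 + (-8)² + 4*(-8))/(4 - 8) + 299)² = ((1 + 64 - 32)/(-4) + 299)² = (-¼*33 + 299)² = (-33/4 + 299)² = (1163/4)² = 1352569/16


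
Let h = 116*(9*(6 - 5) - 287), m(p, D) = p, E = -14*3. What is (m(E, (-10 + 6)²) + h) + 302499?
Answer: 270209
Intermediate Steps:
E = -42
h = -32248 (h = 116*(9*1 - 287) = 116*(9 - 287) = 116*(-278) = -32248)
(m(E, (-10 + 6)²) + h) + 302499 = (-42 - 32248) + 302499 = -32290 + 302499 = 270209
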